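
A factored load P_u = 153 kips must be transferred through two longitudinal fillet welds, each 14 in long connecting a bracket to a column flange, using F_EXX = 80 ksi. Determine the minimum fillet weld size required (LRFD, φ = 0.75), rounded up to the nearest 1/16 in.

Total weld length L = 28 in.
Required throat t_e = P_u / (φ × 0.6 F_EXX × L) = 153 / (0.75 × 0.6 × 80 × 28) = 0.1518 in.
Required leg w = t_e / 0.707 = 0.2147 in → use 1/4 in.

w = 1/4 in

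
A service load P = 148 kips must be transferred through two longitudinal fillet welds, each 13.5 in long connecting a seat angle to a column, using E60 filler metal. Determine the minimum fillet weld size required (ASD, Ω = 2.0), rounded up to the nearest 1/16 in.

w = 7/16 in

E60XX → F_EXX = 60 ksi.
Total weld length L = 27 in.
Required throat t_e = P × Ω / (0.6 F_EXX × L) = 148 × 2.0 / (0.6 × 60 × 27) = 0.3045 in.
Required leg w = t_e / 0.707 = 0.4307 in → use 7/16 in.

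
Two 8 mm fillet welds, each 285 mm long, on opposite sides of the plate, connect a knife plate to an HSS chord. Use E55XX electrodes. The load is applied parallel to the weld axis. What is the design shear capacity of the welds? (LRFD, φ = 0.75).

E55XX → F_EXX = 550 MPa.
Effective throat t_e = 0.707 × 8 = 5.656 mm.
Total length L = 570 mm; A_we = 5.656 × 570 = 3224 mm².
F_nw = 0.6 F_EXX = 0.6 × 550 = 330 MPa.
φR_n = 0.75 × 330 × 3224 × 10⁻³ = 797.9 kN.

φR_n ≈ 798 kN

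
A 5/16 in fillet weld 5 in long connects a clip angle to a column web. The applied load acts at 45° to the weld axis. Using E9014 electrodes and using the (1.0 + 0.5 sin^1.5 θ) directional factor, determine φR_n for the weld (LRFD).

E90XX → F_EXX = 90 ksi.
t_e = 0.707 × 0.3125 = 0.2209 in; A_we = 0.2209 × 5 = 1.105 in².
Directional factor: 1.0 + 0.5 sin^1.5(45°) = 1.297.
F_nw = 0.6 × 90 × 1.297 = 70.05 ksi.
φR_n = 0.75 × 70.05 × 1.105 = 58.04 kips.

φR_n ≈ 58 kips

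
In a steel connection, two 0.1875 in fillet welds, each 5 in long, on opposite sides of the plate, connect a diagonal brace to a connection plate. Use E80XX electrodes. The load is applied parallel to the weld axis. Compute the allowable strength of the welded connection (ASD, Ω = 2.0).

E80XX → F_EXX = 80 ksi.
Effective throat t_e = 0.707 × 0.1875 = 0.1326 in.
Total length L = 10 in; A_we = 0.1326 × 10 = 1.326 in².
F_nw = 0.6 F_EXX = 0.6 × 80 = 48 ksi.
R_n = 48 × 1.326 = 63.63 kips; R_n/Ω = 63.63/2.0 = 31.82 kips.

R_n/Ω ≈ 31.8 kips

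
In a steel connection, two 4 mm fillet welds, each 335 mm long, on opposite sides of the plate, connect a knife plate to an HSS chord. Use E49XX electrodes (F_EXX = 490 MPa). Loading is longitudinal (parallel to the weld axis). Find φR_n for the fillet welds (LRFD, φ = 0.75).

φR_n ≈ 418 kN

Effective throat t_e = 0.707 × 4 = 2.828 mm.
Total length L = 670 mm; A_we = 2.828 × 670 = 1895 mm².
F_nw = 0.6 F_EXX = 0.6 × 490 = 294 MPa.
φR_n = 0.75 × 294 × 1895 × 10⁻³ = 417.8 kN.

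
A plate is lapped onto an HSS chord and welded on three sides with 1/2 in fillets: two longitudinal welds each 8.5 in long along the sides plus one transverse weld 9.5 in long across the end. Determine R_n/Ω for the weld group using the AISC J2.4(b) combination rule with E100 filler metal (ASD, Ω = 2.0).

R_n/Ω ≈ 304 kips

E100XX → F_EXX = 100 ksi.
t_e = 0.707 × 0.5 = 0.3535 in.
R_nwl = 0.6 × 100 × 0.3535 × 17 = 360.6 kips (longitudinal, 2 welds).
R_nwt = 0.6 × 100 × 0.3535 × 9.5 = 201.5 kips (transverse, base value).
(i) R_nwl + R_nwt = 562.1 kips; (ii) 0.85 R_nwl + 1.5 R_nwt = 608.7 kips.
R_n = max = 608.7 kips [governs: (ii)]; R_n/Ω = 304.4 kips.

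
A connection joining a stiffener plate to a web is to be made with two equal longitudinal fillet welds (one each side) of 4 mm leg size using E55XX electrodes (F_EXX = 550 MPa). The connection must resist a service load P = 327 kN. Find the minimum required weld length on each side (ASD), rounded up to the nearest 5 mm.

Throat t_e = 0.707 × 4 = 2.828 mm.
r_n/Ω = (0.6 × 550 × 2.828) / 2.0 = 466.6 N/mm = 0.4666 kN/mm.
L_req = P / (r_n/Ω) = 327 / 0.4666 = 700.8 mm total.
Per side: 700.8 / 2 = 350.4 mm.
Round up → use L = 355 mm on each side.

L = 355 mm on each side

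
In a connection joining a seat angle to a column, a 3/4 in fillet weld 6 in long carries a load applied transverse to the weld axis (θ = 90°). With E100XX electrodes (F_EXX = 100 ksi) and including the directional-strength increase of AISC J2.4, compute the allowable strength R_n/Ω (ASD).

t_e = 0.707 × 0.75 = 0.5302 in; A_we = 0.5302 × 6 = 3.181 in².
Directional factor: 1.0 + 0.5 sin^1.5(90°) = 1.5.
F_nw = 0.6 × 100 × 1.5 = 90 ksi.
R_n/Ω = (90 × 3.181) / 2.0 = 143.2 kips.

R_n/Ω ≈ 143 kips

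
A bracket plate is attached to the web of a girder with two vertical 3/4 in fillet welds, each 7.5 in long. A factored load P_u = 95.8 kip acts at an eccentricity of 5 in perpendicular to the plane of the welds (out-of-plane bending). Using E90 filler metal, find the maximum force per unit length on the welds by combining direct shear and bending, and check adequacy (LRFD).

f_max ≈ 26.3 kip/in; NOT adequate

E90XX → F_EXX = 90 ksi.
L_w = 2 × 7.5 = 15 in; section modulus (unit throat) S = 2 × L²/6 = 18.75 in².
Direct shear f_v = P/L_w = 95.8/15 = 6.387 kip/in.
Moment M = P × e = 95.8 × 5 = 479 kip·in; bending f_b = M/S = 25.55 kip/in.
f_max = √(f_v² + f_b²) = √(6.387² + 25.55²) = 26.33 kip/in.
φr_n = 0.75 × 0.6 × 90 × (0.707 × 0.75) = 21.48 kip/in → NOT adequate.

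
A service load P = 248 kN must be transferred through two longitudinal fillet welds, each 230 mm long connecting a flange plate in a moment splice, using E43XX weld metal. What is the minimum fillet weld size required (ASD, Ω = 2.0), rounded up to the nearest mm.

w = 6 mm

E43XX → F_EXX = 430 MPa.
Total weld length L = 460 mm.
Required throat t_e = P × Ω / (0.6 F_EXX × L) = 248 × 2.0 / (0.6 × 430 × 460 × 10⁻³) = 4.179 mm.
Required leg w = t_e / 0.707 = 5.911 mm → use 6 mm.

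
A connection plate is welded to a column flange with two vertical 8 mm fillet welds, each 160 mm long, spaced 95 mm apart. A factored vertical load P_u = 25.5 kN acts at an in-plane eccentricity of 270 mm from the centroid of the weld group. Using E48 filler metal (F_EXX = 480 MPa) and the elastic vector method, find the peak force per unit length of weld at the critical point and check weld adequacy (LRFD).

f_max ≈ 501 N/mm; adequate

Total weld length L_w = 320 mm. Treat welds as unit-width lines.
Polar moment about centroid: J = 2[d³/12 + d(b/2)²] = 2[160³/12 + 160×47.5²] = 1405000 mm³.
Direct shear f_v = P/L_w = 25.5×10³ / 320 = 79.69 N/mm (vertical).
Torsion M = P·e = 25.5×10³ × 270 = 6885000 N·mm.
Critical point at (x, y) = (47.5, 80) from centroid. f_tx = M·y/J = 392.1 N/mm; f_ty = M·x/J = 232.8 N/mm.
Resultant f_max = √[f_tx² + (f_v + f_ty)²] = √[392.1² + (79.69 + 232.8)²] = 501.4 N/mm.
Capacity per unit length: φr_n = 0.75 × 0.6 × 480 × (0.707 × 8) = 1222 N/mm.
501.4 ≤ 1222 → adequate.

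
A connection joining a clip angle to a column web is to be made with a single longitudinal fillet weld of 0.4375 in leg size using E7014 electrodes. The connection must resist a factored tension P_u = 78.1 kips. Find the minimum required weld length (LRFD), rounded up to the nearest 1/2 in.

E70XX → F_EXX = 70 ksi.
Throat t_e = 0.707 × 0.4375 = 0.3093 in.
φr_n = 0.75 × 0.6 × 70 × 0.3093 = 9.743 kips/in.
L_req = P_u / φr_n = 78.1 / 9.743 = 8.016 in total.
Round up → use L = 8.5 in.

L = 8.5 in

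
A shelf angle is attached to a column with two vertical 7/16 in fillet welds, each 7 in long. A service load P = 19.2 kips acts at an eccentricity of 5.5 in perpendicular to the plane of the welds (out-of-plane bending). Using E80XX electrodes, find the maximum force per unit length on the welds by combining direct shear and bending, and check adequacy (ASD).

E80XX → F_EXX = 80 ksi.
L_w = 2 × 7 = 14 in; section modulus (unit throat) S = 2 × L²/6 = 16.33 in².
Direct shear f_v = P/L_w = 19.2/14 = 1.371 kip/in.
Moment M = P × e = 19.2 × 5.5 = 105.6 kip·in; bending f_b = M/S = 6.465 kip/in.
f_max = √(f_v² + f_b²) = √(1.371² + 6.465²) = 6.609 kip/in.
r_n/Ω = (1/2.0) × 0.6 × 80 × (0.707 × 0.4375) = 7.423 kip/in → adequate.

f_max ≈ 6.61 kip/in; adequate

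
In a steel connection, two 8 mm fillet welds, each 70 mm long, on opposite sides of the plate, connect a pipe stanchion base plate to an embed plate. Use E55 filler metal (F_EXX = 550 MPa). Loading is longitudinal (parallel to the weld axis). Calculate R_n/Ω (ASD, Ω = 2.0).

Effective throat t_e = 0.707 × 8 = 5.656 mm.
Total length L = 140 mm; A_we = 5.656 × 140 = 791.8 mm².
F_nw = 0.6 F_EXX = 0.6 × 550 = 330 MPa.
R_n = 330 × 791.8 × 10⁻³ = 261.3 kN; R_n/Ω = 261.3/2.0 = 130.7 kN.

R_n/Ω ≈ 131 kN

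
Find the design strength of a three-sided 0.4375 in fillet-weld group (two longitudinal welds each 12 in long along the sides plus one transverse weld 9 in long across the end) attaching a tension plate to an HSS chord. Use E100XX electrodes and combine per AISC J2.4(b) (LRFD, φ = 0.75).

φR_n ≈ 472 kips

E100XX → F_EXX = 100 ksi.
t_e = 0.707 × 0.4375 = 0.3093 in.
R_nwl = 0.6 × 100 × 0.3093 × 24 = 445.4 kips (longitudinal, 2 welds).
R_nwt = 0.6 × 100 × 0.3093 × 9 = 167 kips (transverse, base value).
(i) R_nwl + R_nwt = 612.4 kips; (ii) 0.85 R_nwl + 1.5 R_nwt = 629.1 kips.
R_n = max = 629.1 kips [governs: (ii)]; φR_n = 471.9 kips.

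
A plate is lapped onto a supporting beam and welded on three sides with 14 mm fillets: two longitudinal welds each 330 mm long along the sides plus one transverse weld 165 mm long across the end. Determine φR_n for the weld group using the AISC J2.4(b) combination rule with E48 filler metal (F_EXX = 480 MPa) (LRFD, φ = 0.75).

t_e = 0.707 × 14 = 9.898 mm.
R_nwl = 0.6 × 480 × 9.898 × 660 × 10⁻³ = 1881 kN (longitudinal, 2 welds).
R_nwt = 0.6 × 480 × 9.898 × 165 × 10⁻³ = 470.4 kN (transverse, base value).
(i) R_nwl + R_nwt = 2352 kN; (ii) 0.85 R_nwl + 1.5 R_nwt = 2305 kN.
R_n = max = 2352 kN [governs: (i)]; φR_n = 1764 kN.

φR_n ≈ 1760 kN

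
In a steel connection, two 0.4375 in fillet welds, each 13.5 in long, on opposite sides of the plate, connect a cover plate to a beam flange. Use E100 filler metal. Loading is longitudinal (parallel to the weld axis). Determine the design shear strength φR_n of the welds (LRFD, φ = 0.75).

φR_n ≈ 376 kips

E100XX → F_EXX = 100 ksi.
Effective throat t_e = 0.707 × 0.4375 = 0.3093 in.
Total length L = 27 in; A_we = 0.3093 × 27 = 8.351 in².
F_nw = 0.6 F_EXX = 0.6 × 100 = 60 ksi.
φR_n = 0.75 × 60 × 8.351 = 375.8 kips.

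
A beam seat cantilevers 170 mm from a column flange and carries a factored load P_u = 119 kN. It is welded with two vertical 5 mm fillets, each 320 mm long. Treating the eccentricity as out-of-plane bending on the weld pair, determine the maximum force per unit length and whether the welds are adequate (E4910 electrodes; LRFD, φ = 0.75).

f_max ≈ 621 N/mm; adequate

E49XX → F_EXX = 490 MPa.
L_w = 2 × 320 = 640 mm; section modulus (unit throat) S = 2 × L²/6 = 34130 mm².
Direct shear f_v = P/L_w = 119×10³/640 = 185.9 N/mm.
Moment M = P × e = 119×10³ × 170 = 20230000 N·mm; bending f_b = M/S = 592.7 N/mm.
f_max = √(f_v² + f_b²) = √(185.9² + 592.7²) = 621.2 N/mm.
φr_n = 0.75 × 0.6 × 490 × (0.707 × 5) = 779.5 N/mm → adequate.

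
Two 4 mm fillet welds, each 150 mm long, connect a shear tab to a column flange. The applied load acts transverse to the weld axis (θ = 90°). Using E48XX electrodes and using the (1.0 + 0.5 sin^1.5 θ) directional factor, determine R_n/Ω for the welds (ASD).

E48XX → F_EXX = 480 MPa.
t_e = 0.707 × 4 = 2.828 mm; A_we = 2.828 × 300 = 848.4 mm².
Directional factor: 1.0 + 0.5 sin^1.5(90°) = 1.5.
F_nw = 0.6 × 480 × 1.5 = 432 MPa.
R_n/Ω = (432 × 848.4) / 2.0 × 10⁻³ = 183.3 kN.

R_n/Ω ≈ 183 kN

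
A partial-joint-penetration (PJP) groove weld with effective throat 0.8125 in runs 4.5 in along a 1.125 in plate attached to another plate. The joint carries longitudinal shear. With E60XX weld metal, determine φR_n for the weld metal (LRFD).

φR_n ≈ 98.7 kips

E60XX → F_EXX = 60 ksi.
Effective throat (given) t_e = 0.8125 in.
A_we = 0.8125 × 4.5 = 3.656 in².
F_nw = 0.6 F_EXX = 36 ksi.
φR_n = 0.75 × 36 × 3.656 = 98.72 kips.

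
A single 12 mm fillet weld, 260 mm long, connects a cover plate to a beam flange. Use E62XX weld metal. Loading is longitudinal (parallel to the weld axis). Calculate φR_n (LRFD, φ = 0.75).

E62XX → F_EXX = 620 MPa.
Effective throat t_e = 0.707 × 12 = 8.484 mm.
Total length L = 260 mm; A_we = 8.484 × 260 = 2206 mm².
F_nw = 0.6 F_EXX = 0.6 × 620 = 372 MPa.
φR_n = 0.75 × 372 × 2206 × 10⁻³ = 615.4 kN.

φR_n ≈ 615 kN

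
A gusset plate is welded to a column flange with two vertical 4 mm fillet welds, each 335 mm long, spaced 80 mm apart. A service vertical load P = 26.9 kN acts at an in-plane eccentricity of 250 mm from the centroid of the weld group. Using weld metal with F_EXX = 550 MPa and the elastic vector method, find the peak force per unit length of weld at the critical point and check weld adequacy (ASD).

Total weld length L_w = 670 mm. Treat welds as unit-width lines.
Polar moment about centroid: J = 2[d³/12 + d(b/2)²] = 2[335³/12 + 335×40²] = 7338000 mm³.
Direct shear f_v = P/L_w = 26.9×10³ / 670 = 40.15 N/mm (vertical).
Torsion M = P·e = 26.9×10³ × 250 = 6725000 N·mm.
Critical point at (x, y) = (40, 167.5) from centroid. f_tx = M·y/J = 153.5 N/mm; f_ty = M·x/J = 36.66 N/mm.
Resultant f_max = √[f_tx² + (f_v + f_ty)²] = √[153.5² + (40.15 + 36.66)²] = 171.7 N/mm.
Capacity per unit length: r_n/Ω = (1/2.0) × 0.6 × 550 × (0.707 × 4) = 466.6 N/mm.
171.7 ≤ 466.6 → adequate.

f_max ≈ 172 N/mm; adequate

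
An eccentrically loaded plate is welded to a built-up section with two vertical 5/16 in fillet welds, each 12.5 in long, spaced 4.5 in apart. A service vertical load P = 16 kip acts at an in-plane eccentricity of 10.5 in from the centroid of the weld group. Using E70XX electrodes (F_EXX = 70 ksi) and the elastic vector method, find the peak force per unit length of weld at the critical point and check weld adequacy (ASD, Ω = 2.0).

Total weld length L_w = 25 in. Treat welds as unit-width lines.
Polar moment about centroid: J = 2[d³/12 + d(b/2)²] = 2[12.5³/12 + 12.5×2.25²] = 452.1 in³.
Direct shear f_v = P/L_w = 16 / 25 = 0.64 kip/in (vertical).
Torsion M = P·e = 16 × 10.5 = 168 kip·in.
Critical point at (x, y) = (2.25, 6.25) from centroid. f_tx = M·y/J = 2.323 kip/in; f_ty = M·x/J = 0.8361 kip/in.
Resultant f_max = √[f_tx² + (f_v + f_ty)²] = √[2.323² + (0.64 + 0.8361)²] = 2.752 kip/in.
Capacity per unit length: r_n/Ω = (1/2.0) × 0.6 × 70 × (0.707 × 0.3125) = 4.64 kip/in.
2.752 ≤ 4.64 → adequate.

f_max ≈ 2.75 kip/in; adequate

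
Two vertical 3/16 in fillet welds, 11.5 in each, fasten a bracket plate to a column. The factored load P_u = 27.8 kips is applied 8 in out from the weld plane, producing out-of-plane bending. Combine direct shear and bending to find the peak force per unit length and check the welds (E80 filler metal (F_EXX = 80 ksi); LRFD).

L_w = 2 × 11.5 = 23 in; section modulus (unit throat) S = 2 × L²/6 = 44.08 in².
Direct shear f_v = P/L_w = 27.8/23 = 1.209 kip/in.
Moment M = P × e = 27.8 × 8 = 222.4 kip·in; bending f_b = M/S = 5.045 kip/in.
f_max = √(f_v² + f_b²) = √(1.209² + 5.045²) = 5.188 kip/in.
φr_n = 0.75 × 0.6 × 80 × (0.707 × 0.1875) = 4.772 kip/in → NOT adequate.

f_max ≈ 5.19 kip/in; NOT adequate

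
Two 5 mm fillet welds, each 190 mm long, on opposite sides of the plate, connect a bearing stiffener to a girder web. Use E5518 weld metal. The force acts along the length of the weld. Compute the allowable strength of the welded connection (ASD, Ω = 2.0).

E55XX → F_EXX = 550 MPa.
Effective throat t_e = 0.707 × 5 = 3.535 mm.
Total length L = 380 mm; A_we = 3.535 × 380 = 1343 mm².
F_nw = 0.6 F_EXX = 0.6 × 550 = 330 MPa.
R_n = 330 × 1343 × 10⁻³ = 443.3 kN; R_n/Ω = 443.3/2.0 = 221.6 kN.

R_n/Ω ≈ 222 kN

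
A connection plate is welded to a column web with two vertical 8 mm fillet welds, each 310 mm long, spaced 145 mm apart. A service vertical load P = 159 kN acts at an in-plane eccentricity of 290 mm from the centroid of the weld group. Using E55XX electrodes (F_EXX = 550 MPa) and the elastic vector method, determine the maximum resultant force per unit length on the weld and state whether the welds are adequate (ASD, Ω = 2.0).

f_max ≈ 1090 N/mm; NOT adequate

Total weld length L_w = 620 mm. Treat welds as unit-width lines.
Polar moment about centroid: J = 2[d³/12 + d(b/2)²] = 2[310³/12 + 310×72.5²] = 8224000 mm³.
Direct shear f_v = P/L_w = 159×10³ / 620 = 256.5 N/mm (vertical).
Torsion M = P·e = 159×10³ × 290 = 46110000 N·mm.
Critical point at (x, y) = (72.5, 155) from centroid. f_tx = M·y/J = 869 N/mm; f_ty = M·x/J = 406.5 N/mm.
Resultant f_max = √[f_tx² + (f_v + f_ty)²] = √[869² + (256.5 + 406.5)²] = 1093 N/mm.
Capacity per unit length: r_n/Ω = (1/2.0) × 0.6 × 550 × (0.707 × 8) = 933.2 N/mm.
1093 > 933.2 → NOT adequate.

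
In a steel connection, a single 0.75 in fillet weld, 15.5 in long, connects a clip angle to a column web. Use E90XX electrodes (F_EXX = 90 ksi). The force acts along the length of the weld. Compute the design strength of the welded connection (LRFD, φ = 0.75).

Effective throat t_e = 0.707 × 0.75 = 0.5302 in.
Total length L = 15.5 in; A_we = 0.5302 × 15.5 = 8.219 in².
F_nw = 0.6 F_EXX = 0.6 × 90 = 54 ksi.
φR_n = 0.75 × 54 × 8.219 = 332.9 kip.

φR_n ≈ 333 kip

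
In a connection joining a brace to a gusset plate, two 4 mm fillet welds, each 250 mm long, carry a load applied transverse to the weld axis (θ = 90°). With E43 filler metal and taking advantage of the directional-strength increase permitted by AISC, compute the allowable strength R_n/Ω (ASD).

R_n/Ω ≈ 274 kN

E43XX → F_EXX = 430 MPa.
t_e = 0.707 × 4 = 2.828 mm; A_we = 2.828 × 500 = 1414 mm².
Directional factor: 1.0 + 0.5 sin^1.5(90°) = 1.5.
F_nw = 0.6 × 430 × 1.5 = 387 MPa.
R_n/Ω = (387 × 1414) / 2.0 × 10⁻³ = 273.6 kN.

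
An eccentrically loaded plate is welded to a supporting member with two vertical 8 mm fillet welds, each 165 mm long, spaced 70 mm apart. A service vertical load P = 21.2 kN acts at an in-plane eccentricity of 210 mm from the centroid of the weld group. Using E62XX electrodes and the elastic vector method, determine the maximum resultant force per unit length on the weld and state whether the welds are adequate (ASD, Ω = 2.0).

E62XX → F_EXX = 620 MPa.
Total weld length L_w = 330 mm. Treat welds as unit-width lines.
Polar moment about centroid: J = 2[d³/12 + d(b/2)²] = 2[165³/12 + 165×35²] = 1153000 mm³.
Direct shear f_v = P/L_w = 21.2×10³ / 330 = 64.24 N/mm (vertical).
Torsion M = P·e = 21.2×10³ × 210 = 4452000 N·mm.
Critical point at (x, y) = (35, 82.5) from centroid. f_tx = M·y/J = 318.6 N/mm; f_ty = M·x/J = 135.2 N/mm.
Resultant f_max = √[f_tx² + (f_v + f_ty)²] = √[318.6² + (64.24 + 135.2)²] = 375.8 N/mm.
Capacity per unit length: r_n/Ω = (1/2.0) × 0.6 × 620 × (0.707 × 8) = 1052 N/mm.
375.8 ≤ 1052 → adequate.

f_max ≈ 376 N/mm; adequate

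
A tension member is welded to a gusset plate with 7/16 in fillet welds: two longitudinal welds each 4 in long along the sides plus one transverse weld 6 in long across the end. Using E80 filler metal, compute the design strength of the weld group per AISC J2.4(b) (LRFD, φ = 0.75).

φR_n ≈ 176 kips

E80XX → F_EXX = 80 ksi.
t_e = 0.707 × 0.4375 = 0.3093 in.
R_nwl = 0.6 × 80 × 0.3093 × 8 = 118.8 kips (longitudinal, 2 welds).
R_nwt = 0.6 × 80 × 0.3093 × 6 = 89.08 kips (transverse, base value).
(i) R_nwl + R_nwt = 207.9 kips; (ii) 0.85 R_nwl + 1.5 R_nwt = 234.6 kips.
R_n = max = 234.6 kips [governs: (ii)]; φR_n = 175.9 kips.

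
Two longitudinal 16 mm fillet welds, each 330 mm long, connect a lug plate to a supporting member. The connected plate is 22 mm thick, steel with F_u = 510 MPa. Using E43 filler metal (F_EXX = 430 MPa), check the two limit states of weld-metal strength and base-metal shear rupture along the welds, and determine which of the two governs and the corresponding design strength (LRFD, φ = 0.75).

t_e = 0.707 × 16 = 11.31 mm; L = 660 mm.
Weld metal: φR_n = 0.75 × 0.6 × 430 × 11.31 × 660 × 10⁻³ = 1445 kN.
Base metal (shear rupture): φR_n = 0.75 × 0.6 × 510 × 22 × 660 × 10⁻³ = 3332 kN.
Governing: weld metal.

φR_n ≈ 1440 kN (weld metal governs)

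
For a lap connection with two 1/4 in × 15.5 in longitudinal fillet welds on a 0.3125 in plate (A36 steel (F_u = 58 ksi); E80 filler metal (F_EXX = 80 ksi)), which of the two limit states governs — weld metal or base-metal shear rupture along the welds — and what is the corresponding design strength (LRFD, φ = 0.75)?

φR_n ≈ 197 kips (weld metal governs)

t_e = 0.707 × 0.25 = 0.1767 in; L = 31 in.
Weld metal: φR_n = 0.75 × 0.6 × 80 × 0.1767 × 31 = 197.3 kips.
Base metal (shear rupture): φR_n = 0.75 × 0.6 × 58 × 0.3125 × 31 = 252.8 kips.
Governing: weld metal.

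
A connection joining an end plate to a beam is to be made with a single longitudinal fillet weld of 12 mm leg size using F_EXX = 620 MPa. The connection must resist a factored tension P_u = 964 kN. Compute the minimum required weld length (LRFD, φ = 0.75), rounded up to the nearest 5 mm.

Throat t_e = 0.707 × 12 = 8.484 mm.
φr_n = 0.75 × 0.6 × 620 × 8.484 × 10⁻³ = 2.367 kN/mm.
L_req = P_u / φr_n = 964 / 2.367 = 407.3 mm total.
Round up → use L = 410 mm.

L = 410 mm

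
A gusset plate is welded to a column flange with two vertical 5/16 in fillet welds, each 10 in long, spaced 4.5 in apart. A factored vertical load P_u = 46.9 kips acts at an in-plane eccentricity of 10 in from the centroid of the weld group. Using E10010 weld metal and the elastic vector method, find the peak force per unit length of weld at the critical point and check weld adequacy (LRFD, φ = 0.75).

f_max ≈ 10.8 kip/in; NOT adequate

E100XX → F_EXX = 100 ksi.
Total weld length L_w = 20 in. Treat welds as unit-width lines.
Polar moment about centroid: J = 2[d³/12 + d(b/2)²] = 2[10³/12 + 10×2.25²] = 267.9 in³.
Direct shear f_v = P/L_w = 46.9 / 20 = 2.345 kip/in (vertical).
Torsion M = P·e = 46.9 × 10 = 469 kip·in.
Critical point at (x, y) = (2.25, 5) from centroid. f_tx = M·y/J = 8.753 kip/in; f_ty = M·x/J = 3.939 kip/in.
Resultant f_max = √[f_tx² + (f_v + f_ty)²] = √[8.753² + (2.345 + 3.939)²] = 10.77 kip/in.
Capacity per unit length: φr_n = 0.75 × 0.6 × 100 × (0.707 × 0.3125) = 9.942 kip/in.
10.77 > 9.942 → NOT adequate.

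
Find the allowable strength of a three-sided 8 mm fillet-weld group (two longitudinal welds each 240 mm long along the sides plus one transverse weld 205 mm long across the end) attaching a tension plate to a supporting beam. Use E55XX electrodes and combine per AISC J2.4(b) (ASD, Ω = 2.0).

R_n/Ω ≈ 668 kN

E55XX → F_EXX = 550 MPa.
t_e = 0.707 × 8 = 5.656 mm.
R_nwl = 0.6 × 550 × 5.656 × 480 × 10⁻³ = 895.9 kN (longitudinal, 2 welds).
R_nwt = 0.6 × 550 × 5.656 × 205 × 10⁻³ = 382.6 kN (transverse, base value).
(i) R_nwl + R_nwt = 1279 kN; (ii) 0.85 R_nwl + 1.5 R_nwt = 1335 kN.
R_n = max = 1335 kN [governs: (ii)]; R_n/Ω = 667.7 kN.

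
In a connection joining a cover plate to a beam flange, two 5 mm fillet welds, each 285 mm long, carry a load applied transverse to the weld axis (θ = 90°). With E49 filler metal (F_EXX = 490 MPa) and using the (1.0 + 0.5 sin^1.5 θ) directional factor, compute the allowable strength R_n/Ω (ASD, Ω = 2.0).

R_n/Ω ≈ 444 kN

t_e = 0.707 × 5 = 3.535 mm; A_we = 3.535 × 570 = 2015 mm².
Directional factor: 1.0 + 0.5 sin^1.5(90°) = 1.5.
F_nw = 0.6 × 490 × 1.5 = 441 MPa.
R_n/Ω = (441 × 2015) / 2.0 × 10⁻³ = 444.3 kN.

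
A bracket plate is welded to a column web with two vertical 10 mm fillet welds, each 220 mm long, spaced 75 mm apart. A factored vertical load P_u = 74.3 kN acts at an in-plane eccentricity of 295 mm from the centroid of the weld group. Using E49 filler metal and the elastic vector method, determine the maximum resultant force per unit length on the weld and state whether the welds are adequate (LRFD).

f_max ≈ 1130 N/mm; adequate

E49XX → F_EXX = 490 MPa.
Total weld length L_w = 440 mm. Treat welds as unit-width lines.
Polar moment about centroid: J = 2[d³/12 + d(b/2)²] = 2[220³/12 + 220×37.5²] = 2393000 mm³.
Direct shear f_v = P/L_w = 74.3×10³ / 440 = 168.9 N/mm (vertical).
Torsion M = P·e = 74.3×10³ × 295 = 21918000 N·mm.
Critical point at (x, y) = (37.5, 110) from centroid. f_tx = M·y/J = 1007 N/mm; f_ty = M·x/J = 343.4 N/mm.
Resultant f_max = √[f_tx² + (f_v + f_ty)²] = √[1007² + (168.9 + 343.4)²] = 1130 N/mm.
Capacity per unit length: φr_n = 0.75 × 0.6 × 490 × (0.707 × 10) = 1559 N/mm.
1130 ≤ 1559 → adequate.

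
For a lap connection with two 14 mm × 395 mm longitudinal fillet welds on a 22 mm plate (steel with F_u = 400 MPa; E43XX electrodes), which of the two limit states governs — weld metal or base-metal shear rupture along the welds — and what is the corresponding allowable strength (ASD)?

E43XX → F_EXX = 430 MPa.
t_e = 0.707 × 14 = 9.898 mm; L = 790 mm.
Weld metal: R_n/Ω = (1/2.0) × 0.6 × 430 × 9.898 × 790 × 10⁻³ = 1009 kN.
Base metal (shear rupture): R_n/Ω = (1/2.0) × 0.6 × 400 × 22 × 790 × 10⁻³ = 2086 kN.
Governing: weld metal.

R_n/Ω ≈ 1010 kN (weld metal governs)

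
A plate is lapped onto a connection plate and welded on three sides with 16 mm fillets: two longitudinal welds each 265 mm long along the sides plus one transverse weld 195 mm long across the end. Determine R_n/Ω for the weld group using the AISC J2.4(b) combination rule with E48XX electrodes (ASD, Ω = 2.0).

E48XX → F_EXX = 480 MPa.
t_e = 0.707 × 16 = 11.31 mm.
R_nwl = 0.6 × 480 × 11.31 × 530 × 10⁻³ = 1727 kN (longitudinal, 2 welds).
R_nwt = 0.6 × 480 × 11.31 × 195 × 10⁻³ = 635.3 kN (transverse, base value).
(i) R_nwl + R_nwt = 2362 kN; (ii) 0.85 R_nwl + 1.5 R_nwt = 2421 kN.
R_n = max = 2421 kN [governs: (ii)]; R_n/Ω = 1210 kN.

R_n/Ω ≈ 1210 kN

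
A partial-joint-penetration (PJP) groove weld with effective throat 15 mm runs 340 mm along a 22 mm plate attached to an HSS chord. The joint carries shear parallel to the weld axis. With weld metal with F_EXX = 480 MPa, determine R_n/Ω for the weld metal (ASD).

R_n/Ω ≈ 734 kN

Effective throat (given) t_e = 15 mm.
A_we = 15 × 340 = 5100 mm².
F_nw = 0.6 F_EXX = 288 MPa.
R_n/Ω = (288 × 5100) / 2.0 × 10⁻³ = 734.4 kN.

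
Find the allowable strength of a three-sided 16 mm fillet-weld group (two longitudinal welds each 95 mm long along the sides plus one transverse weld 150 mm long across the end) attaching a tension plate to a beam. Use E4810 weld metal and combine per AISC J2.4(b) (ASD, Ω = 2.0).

E48XX → F_EXX = 480 MPa.
t_e = 0.707 × 16 = 11.31 mm.
R_nwl = 0.6 × 480 × 11.31 × 190 × 10⁻³ = 619 kN (longitudinal, 2 welds).
R_nwt = 0.6 × 480 × 11.31 × 150 × 10⁻³ = 488.7 kN (transverse, base value).
(i) R_nwl + R_nwt = 1108 kN; (ii) 0.85 R_nwl + 1.5 R_nwt = 1259 kN.
R_n = max = 1259 kN [governs: (ii)]; R_n/Ω = 629.6 kN.

R_n/Ω ≈ 630 kN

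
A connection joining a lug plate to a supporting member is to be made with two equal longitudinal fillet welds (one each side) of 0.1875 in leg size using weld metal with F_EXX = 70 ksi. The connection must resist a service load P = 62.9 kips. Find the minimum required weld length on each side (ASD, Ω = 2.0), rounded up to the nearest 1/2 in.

Throat t_e = 0.707 × 0.1875 = 0.1326 in.
r_n/Ω = (0.6 × 70 × 0.1326) / 2.0 = 2.784 kip/in.
L_req = P / (r_n/Ω) = 62.9 / 2.784 = 22.59 in total.
Per side: 22.59 / 2 = 11.3 in.
Round up → use L = 11.5 in on each side.

L = 11.5 in on each side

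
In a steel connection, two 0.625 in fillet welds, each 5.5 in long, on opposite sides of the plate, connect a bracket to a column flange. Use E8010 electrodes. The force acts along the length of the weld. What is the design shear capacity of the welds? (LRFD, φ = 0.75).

φR_n ≈ 175 kip

E80XX → F_EXX = 80 ksi.
Effective throat t_e = 0.707 × 0.625 = 0.4419 in.
Total length L = 11 in; A_we = 0.4419 × 11 = 4.861 in².
F_nw = 0.6 F_EXX = 0.6 × 80 = 48 ksi.
φR_n = 0.75 × 48 × 4.861 = 175 kip.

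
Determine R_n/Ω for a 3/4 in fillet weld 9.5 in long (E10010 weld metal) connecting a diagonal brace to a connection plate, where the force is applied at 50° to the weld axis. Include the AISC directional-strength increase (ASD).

E100XX → F_EXX = 100 ksi.
t_e = 0.707 × 0.75 = 0.5302 in; A_we = 0.5302 × 9.5 = 5.037 in².
Directional factor: 1.0 + 0.5 sin^1.5(50°) = 1.335.
F_nw = 0.6 × 100 × 1.335 = 80.11 ksi.
R_n/Ω = (80.11 × 5.037) / 2.0 = 201.8 kip.

R_n/Ω ≈ 202 kip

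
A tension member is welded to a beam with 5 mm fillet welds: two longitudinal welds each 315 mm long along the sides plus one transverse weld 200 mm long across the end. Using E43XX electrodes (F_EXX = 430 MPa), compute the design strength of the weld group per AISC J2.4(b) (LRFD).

t_e = 0.707 × 5 = 3.535 mm.
R_nwl = 0.6 × 430 × 3.535 × 630 × 10⁻³ = 574.6 kN (longitudinal, 2 welds).
R_nwt = 0.6 × 430 × 3.535 × 200 × 10⁻³ = 182.4 kN (transverse, base value).
(i) R_nwl + R_nwt = 757 kN; (ii) 0.85 R_nwl + 1.5 R_nwt = 762 kN.
R_n = max = 762 kN [governs: (ii)]; φR_n = 571.5 kN.

φR_n ≈ 572 kN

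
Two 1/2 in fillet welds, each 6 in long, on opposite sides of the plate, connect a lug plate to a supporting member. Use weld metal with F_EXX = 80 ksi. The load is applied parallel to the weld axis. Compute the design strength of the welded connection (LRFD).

φR_n ≈ 153 kips

Effective throat t_e = 0.707 × 0.5 = 0.3535 in.
Total length L = 12 in; A_we = 0.3535 × 12 = 4.242 in².
F_nw = 0.6 F_EXX = 0.6 × 80 = 48 ksi.
φR_n = 0.75 × 48 × 4.242 = 152.7 kips.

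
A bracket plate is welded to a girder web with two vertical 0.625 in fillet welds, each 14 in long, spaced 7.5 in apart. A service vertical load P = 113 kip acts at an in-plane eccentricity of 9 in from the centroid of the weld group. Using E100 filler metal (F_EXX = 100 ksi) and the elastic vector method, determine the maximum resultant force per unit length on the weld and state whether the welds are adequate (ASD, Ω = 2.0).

Total weld length L_w = 28 in. Treat welds as unit-width lines.
Polar moment about centroid: J = 2[d³/12 + d(b/2)²] = 2[14³/12 + 14×3.75²] = 851.1 in³.
Direct shear f_v = P/L_w = 113 / 28 = 4.036 kip/in (vertical).
Torsion M = P·e = 113 × 9 = 1017 kip·in.
Critical point at (x, y) = (3.75, 7) from centroid. f_tx = M·y/J = 8.365 kip/in; f_ty = M·x/J = 4.481 kip/in.
Resultant f_max = √[f_tx² + (f_v + f_ty)²] = √[8.365² + (4.036 + 4.481)²] = 11.94 kip/in.
Capacity per unit length: r_n/Ω = (1/2.0) × 0.6 × 100 × (0.707 × 0.625) = 13.26 kip/in.
11.94 ≤ 13.26 → adequate.

f_max ≈ 11.9 kip/in; adequate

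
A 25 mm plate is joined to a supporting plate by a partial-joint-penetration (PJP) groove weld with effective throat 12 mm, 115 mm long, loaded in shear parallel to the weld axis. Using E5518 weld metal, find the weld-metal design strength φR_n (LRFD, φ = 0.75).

φR_n ≈ 342 kN

E55XX → F_EXX = 550 MPa.
Effective throat (given) t_e = 12 mm.
A_we = 12 × 115 = 1380 mm².
F_nw = 0.6 F_EXX = 330 MPa.
φR_n = 0.75 × 330 × 1380 × 10⁻³ = 341.6 kN.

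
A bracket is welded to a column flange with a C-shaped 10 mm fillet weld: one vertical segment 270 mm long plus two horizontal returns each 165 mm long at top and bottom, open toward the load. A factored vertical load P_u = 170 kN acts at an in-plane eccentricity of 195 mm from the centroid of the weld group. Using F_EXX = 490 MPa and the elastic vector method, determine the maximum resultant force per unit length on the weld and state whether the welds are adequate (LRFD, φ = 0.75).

Total weld length L_w = 600 mm. Treat welds as unit-width lines.
Centroid: x̄ = 2×165×82.5 / 600 = 45.38 mm from the vertical weld.
Polar moment about centroid: J = I_x + I_y = [270³/12 + 2×165×135²] + [270×45.38² + 2(165³/12 + 165×37.12²)] = 9414000 mm³.
Direct shear f_v = P/L_w = 170×10³ / 600 = 283.3 N/mm (vertical).
Torsion M = P·e = 170×10³ × 195 = 33150000 N·mm.
Critical point at (x, y) = (119.6, 135) from centroid. f_tx = M·y/J = 475.4 N/mm; f_ty = M·x/J = 421.2 N/mm.
Resultant f_max = √[f_tx² + (f_v + f_ty)²] = √[475.4² + (283.3 + 421.2)²] = 850 N/mm.
Capacity per unit length: φr_n = 0.75 × 0.6 × 490 × (0.707 × 10) = 1559 N/mm.
850 ≤ 1559 → adequate.

f_max ≈ 850 N/mm; adequate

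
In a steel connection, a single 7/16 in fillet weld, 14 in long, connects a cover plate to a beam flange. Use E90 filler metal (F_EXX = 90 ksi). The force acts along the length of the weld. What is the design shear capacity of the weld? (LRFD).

Effective throat t_e = 0.707 × 0.4375 = 0.3093 in.
Total length L = 14 in; A_we = 0.3093 × 14 = 4.33 in².
F_nw = 0.6 F_EXX = 0.6 × 90 = 54 ksi.
φR_n = 0.75 × 54 × 4.33 = 175.4 kips.

φR_n ≈ 175 kips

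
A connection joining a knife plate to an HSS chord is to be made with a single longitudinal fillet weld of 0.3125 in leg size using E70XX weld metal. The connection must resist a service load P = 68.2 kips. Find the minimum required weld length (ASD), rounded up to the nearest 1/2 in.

E70XX → F_EXX = 70 ksi.
Throat t_e = 0.707 × 0.3125 = 0.2209 in.
r_n/Ω = (0.6 × 70 × 0.2209) / 2.0 = 4.64 kip/in.
L_req = P / (r_n/Ω) = 68.2 / 4.64 = 14.7 in total.
Round up → use L = 15 in.

L = 15 in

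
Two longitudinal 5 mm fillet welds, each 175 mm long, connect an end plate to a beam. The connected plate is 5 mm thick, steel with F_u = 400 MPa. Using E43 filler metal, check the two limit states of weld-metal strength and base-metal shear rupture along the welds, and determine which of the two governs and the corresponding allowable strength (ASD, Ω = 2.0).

R_n/Ω ≈ 160 kN (weld metal governs)

E43XX → F_EXX = 430 MPa.
t_e = 0.707 × 5 = 3.535 mm; L = 350 mm.
Weld metal: R_n/Ω = (1/2.0) × 0.6 × 430 × 3.535 × 350 × 10⁻³ = 159.6 kN.
Base metal (shear rupture): R_n/Ω = (1/2.0) × 0.6 × 400 × 5 × 350 × 10⁻³ = 210 kN.
Governing: weld metal.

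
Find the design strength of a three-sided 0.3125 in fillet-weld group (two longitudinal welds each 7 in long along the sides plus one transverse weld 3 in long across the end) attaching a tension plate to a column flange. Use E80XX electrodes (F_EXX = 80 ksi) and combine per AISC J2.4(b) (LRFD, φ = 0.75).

φR_n ≈ 135 kip

t_e = 0.707 × 0.3125 = 0.2209 in.
R_nwl = 0.6 × 80 × 0.2209 × 14 = 148.5 kip (longitudinal, 2 welds).
R_nwt = 0.6 × 80 × 0.2209 × 3 = 31.81 kip (transverse, base value).
(i) R_nwl + R_nwt = 180.3 kip; (ii) 0.85 R_nwl + 1.5 R_nwt = 173.9 kip.
R_n = max = 180.3 kip [governs: (i)]; φR_n = 135.2 kip.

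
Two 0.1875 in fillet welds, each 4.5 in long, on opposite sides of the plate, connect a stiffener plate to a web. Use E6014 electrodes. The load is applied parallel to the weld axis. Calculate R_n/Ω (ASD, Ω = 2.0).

R_n/Ω ≈ 21.5 kip

E60XX → F_EXX = 60 ksi.
Effective throat t_e = 0.707 × 0.1875 = 0.1326 in.
Total length L = 9 in; A_we = 0.1326 × 9 = 1.193 in².
F_nw = 0.6 F_EXX = 0.6 × 60 = 36 ksi.
R_n = 36 × 1.193 = 42.95 kip; R_n/Ω = 42.95/2.0 = 21.48 kip.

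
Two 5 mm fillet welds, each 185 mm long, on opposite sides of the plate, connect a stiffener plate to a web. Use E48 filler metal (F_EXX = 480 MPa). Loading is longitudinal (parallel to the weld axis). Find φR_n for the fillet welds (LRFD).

Effective throat t_e = 0.707 × 5 = 3.535 mm.
Total length L = 370 mm; A_we = 3.535 × 370 = 1308 mm².
F_nw = 0.6 F_EXX = 0.6 × 480 = 288 MPa.
φR_n = 0.75 × 288 × 1308 × 10⁻³ = 282.5 kN.

φR_n ≈ 283 kN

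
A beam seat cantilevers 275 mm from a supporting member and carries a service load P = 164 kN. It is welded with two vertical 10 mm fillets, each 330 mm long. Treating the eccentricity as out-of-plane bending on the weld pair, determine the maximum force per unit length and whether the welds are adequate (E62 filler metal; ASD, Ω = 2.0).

f_max ≈ 1270 N/mm; adequate

E62XX → F_EXX = 620 MPa.
L_w = 2 × 330 = 660 mm; section modulus (unit throat) S = 2 × L²/6 = 36300 mm².
Direct shear f_v = P/L_w = 164×10³/660 = 248.5 N/mm.
Moment M = P × e = 164×10³ × 275 = 45100000 N·mm; bending f_b = M/S = 1242 N/mm.
f_max = √(f_v² + f_b²) = √(248.5² + 1242²) = 1267 N/mm.
r_n/Ω = (1/2.0) × 0.6 × 620 × (0.707 × 10) = 1315 N/mm → adequate.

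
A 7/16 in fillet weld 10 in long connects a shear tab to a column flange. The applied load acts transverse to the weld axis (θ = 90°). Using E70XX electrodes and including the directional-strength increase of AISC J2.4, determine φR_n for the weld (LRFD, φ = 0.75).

E70XX → F_EXX = 70 ksi.
t_e = 0.707 × 0.4375 = 0.3093 in; A_we = 0.3093 × 10 = 3.093 in².
Directional factor: 1.0 + 0.5 sin^1.5(90°) = 1.5.
F_nw = 0.6 × 70 × 1.5 = 63 ksi.
φR_n = 0.75 × 63 × 3.093 = 146.2 kip.

φR_n ≈ 146 kip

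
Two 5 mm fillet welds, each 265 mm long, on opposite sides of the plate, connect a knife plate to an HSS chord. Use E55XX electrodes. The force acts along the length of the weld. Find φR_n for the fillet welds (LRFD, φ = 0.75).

E55XX → F_EXX = 550 MPa.
Effective throat t_e = 0.707 × 5 = 3.535 mm.
Total length L = 530 mm; A_we = 3.535 × 530 = 1874 mm².
F_nw = 0.6 F_EXX = 0.6 × 550 = 330 MPa.
φR_n = 0.75 × 330 × 1874 × 10⁻³ = 463.7 kN.

φR_n ≈ 464 kN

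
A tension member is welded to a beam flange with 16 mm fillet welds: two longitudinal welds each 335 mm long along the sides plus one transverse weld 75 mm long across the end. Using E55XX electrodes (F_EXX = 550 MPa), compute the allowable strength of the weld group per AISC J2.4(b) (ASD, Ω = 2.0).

R_n/Ω ≈ 1390 kN

t_e = 0.707 × 16 = 11.31 mm.
R_nwl = 0.6 × 550 × 11.31 × 670 × 10⁻³ = 2501 kN (longitudinal, 2 welds).
R_nwt = 0.6 × 550 × 11.31 × 75 × 10⁻³ = 280 kN (transverse, base value).
(i) R_nwl + R_nwt = 2781 kN; (ii) 0.85 R_nwl + 1.5 R_nwt = 2546 kN.
R_n = max = 2781 kN [governs: (i)]; R_n/Ω = 1391 kN.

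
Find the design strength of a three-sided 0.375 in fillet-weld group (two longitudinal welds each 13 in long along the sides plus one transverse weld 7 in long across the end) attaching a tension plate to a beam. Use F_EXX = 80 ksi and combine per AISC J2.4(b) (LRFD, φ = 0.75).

t_e = 0.707 × 0.375 = 0.2651 in.
R_nwl = 0.6 × 80 × 0.2651 × 26 = 330.9 kip (longitudinal, 2 welds).
R_nwt = 0.6 × 80 × 0.2651 × 7 = 89.08 kip (transverse, base value).
(i) R_nwl + R_nwt = 420 kip; (ii) 0.85 R_nwl + 1.5 R_nwt = 414.9 kip.
R_n = max = 420 kip [governs: (i)]; φR_n = 315 kip.

φR_n ≈ 315 kip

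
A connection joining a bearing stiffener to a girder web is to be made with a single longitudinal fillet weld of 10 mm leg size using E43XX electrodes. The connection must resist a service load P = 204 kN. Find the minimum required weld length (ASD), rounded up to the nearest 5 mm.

E43XX → F_EXX = 430 MPa.
Throat t_e = 0.707 × 10 = 7.07 mm.
r_n/Ω = (0.6 × 430 × 7.07) / 2.0 = 912 N/mm = 0.912 kN/mm.
L_req = P / (r_n/Ω) = 204 / 0.912 = 223.7 mm total.
Round up → use L = 225 mm.

L = 225 mm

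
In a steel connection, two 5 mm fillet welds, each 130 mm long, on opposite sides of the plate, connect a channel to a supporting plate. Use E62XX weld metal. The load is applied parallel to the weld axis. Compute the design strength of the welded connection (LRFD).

E62XX → F_EXX = 620 MPa.
Effective throat t_e = 0.707 × 5 = 3.535 mm.
Total length L = 260 mm; A_we = 3.535 × 260 = 919.1 mm².
F_nw = 0.6 F_EXX = 0.6 × 620 = 372 MPa.
φR_n = 0.75 × 372 × 919.1 × 10⁻³ = 256.4 kN.

φR_n ≈ 256 kN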